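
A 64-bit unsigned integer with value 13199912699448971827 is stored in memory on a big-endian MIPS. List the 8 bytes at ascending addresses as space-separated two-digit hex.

13199912699448971827 in hexadecimal, padded to 64 bits, is 0xB72F82A9FCD2D233.
Split into bytes (most-significant first): B7 2F 82 A9 FC D2 D2 33.
Big-endian: lowest address holds the most-significant byte.
So the memory order matches the most-significant-first order: B7 2F 82 A9 FC D2 D2 33.

B7 2F 82 A9 FC D2 D2 33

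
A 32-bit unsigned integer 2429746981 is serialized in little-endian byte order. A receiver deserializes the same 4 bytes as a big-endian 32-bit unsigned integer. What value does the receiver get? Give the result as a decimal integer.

637522576

2429746981 in 32-bit hexadecimal is 0x90D2FF25.
Stored little-endian, the bytes at ascending addresses are 25 FF D2 90.
Read back as big-endian, the last byte is least significant, giving 0x25FFD290.
0x25FFD290 = 637522576.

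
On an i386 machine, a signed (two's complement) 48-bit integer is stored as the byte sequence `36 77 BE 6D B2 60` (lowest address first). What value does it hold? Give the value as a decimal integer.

106319461644086

Little-endian stores the least-significant byte at the lowest address.
Reassemble most-significant byte first: 60 B2 6D BE 77 36 → 0x60B26DBE7736.
0x60B26DBE7736 = 106319461644086.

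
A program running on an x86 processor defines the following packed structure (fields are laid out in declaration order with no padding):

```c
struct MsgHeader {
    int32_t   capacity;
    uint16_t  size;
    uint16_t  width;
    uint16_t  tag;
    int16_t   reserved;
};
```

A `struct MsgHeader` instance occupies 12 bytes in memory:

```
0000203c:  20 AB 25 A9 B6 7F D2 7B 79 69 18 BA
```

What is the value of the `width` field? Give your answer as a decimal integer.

31698

`width` follows `capacity` (4 B), `size` (2 B), so it starts at offset 4 + 2 = 6 and occupies 2 bytes.
Bytes at offsets 6..7: D2 7B.
In little-endian order the low byte comes first in memory.
Reassemble most-significant byte first: 7B D2 → 0x7BD2.
0x7BD2 = 31698.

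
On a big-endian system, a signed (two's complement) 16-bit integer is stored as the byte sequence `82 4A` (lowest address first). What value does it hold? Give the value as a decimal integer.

-32182

Big-endian stores the most-significant byte at the lowest address.
The bytes are already most-significant first: 0x824A.
Top bit is set, so as a signed 16-bit value this is 0x824A − 2^16 = -32182.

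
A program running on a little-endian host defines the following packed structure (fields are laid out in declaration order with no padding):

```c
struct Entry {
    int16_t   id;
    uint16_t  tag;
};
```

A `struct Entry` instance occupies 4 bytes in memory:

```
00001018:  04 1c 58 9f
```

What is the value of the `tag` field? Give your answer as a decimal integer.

`tag` follows `id` (2 bytes), so it starts at byte offset 2 and occupies 2 bytes.
Bytes at offsets 2..3: 58 9F.
Little-endian: lowest address holds the least-significant byte.
Reassemble most-significant byte first: 9F 58 → 0x9F58.
0x9F58 = 40792.

40792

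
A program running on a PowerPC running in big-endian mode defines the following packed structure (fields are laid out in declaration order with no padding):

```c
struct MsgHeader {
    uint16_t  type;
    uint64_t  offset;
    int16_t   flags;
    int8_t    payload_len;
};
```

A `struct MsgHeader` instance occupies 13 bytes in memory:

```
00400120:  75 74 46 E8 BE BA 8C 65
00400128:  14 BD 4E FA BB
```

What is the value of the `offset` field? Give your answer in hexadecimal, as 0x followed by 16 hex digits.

`offset` follows `type` (2 bytes), so it starts at byte offset 2 and occupies 8 bytes.
Bytes at offsets 2..9: 46 E8 BE BA 8C 65 14 BD.
Big-endian: lowest address holds the most-significant byte.
The bytes are already most-significant first: 0x46E8BEBA8C6514BD.

0x46E8BEBA8C6514BD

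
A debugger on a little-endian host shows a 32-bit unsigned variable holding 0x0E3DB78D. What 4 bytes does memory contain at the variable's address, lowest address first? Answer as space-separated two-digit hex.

8D B7 3D 0E

Split into bytes (most-significant first): 0E 3D B7 8D.
In little-endian order the low byte comes first in memory.
So at ascending addresses the bytes are 8D B7 3D 0E.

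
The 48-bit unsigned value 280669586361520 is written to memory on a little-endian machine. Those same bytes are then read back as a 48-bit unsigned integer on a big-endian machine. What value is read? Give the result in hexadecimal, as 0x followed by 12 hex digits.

0xB08CFE7A44FF

280669586361520 in 48-bit hexadecimal is 0xFF447AFE8CB0.
Stored little-endian, the bytes at ascending addresses are B0 8C FE 7A 44 FF.
Read back as big-endian, the last byte is least significant, giving 0xB08CFE7A44FF.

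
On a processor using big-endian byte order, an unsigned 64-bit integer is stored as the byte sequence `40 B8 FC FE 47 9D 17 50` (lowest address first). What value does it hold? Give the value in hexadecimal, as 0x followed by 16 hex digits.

0x40B8FCFE479D1750

Big-endian stores the most-significant byte at the lowest address.
The bytes are already most-significant first: 0x40B8FCFE479D1750.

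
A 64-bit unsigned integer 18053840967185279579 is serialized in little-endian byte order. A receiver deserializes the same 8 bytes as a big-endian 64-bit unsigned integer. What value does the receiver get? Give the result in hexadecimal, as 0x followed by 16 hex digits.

0x5B2A79D0B4208CFA

18053840967185279579 in 64-bit hexadecimal is 0xFA8C20B4D0792A5B.
Stored little-endian, the bytes at ascending addresses are 5B 2A 79 D0 B4 20 8C FA.
Read back as big-endian, the last byte is least significant, giving 0x5B2A79D0B4208CFA.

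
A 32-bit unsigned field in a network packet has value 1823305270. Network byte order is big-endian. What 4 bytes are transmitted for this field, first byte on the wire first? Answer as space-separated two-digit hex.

1823305270 in hexadecimal, padded to 32 bits, is 0x6CAD6E36.
Split into bytes (most-significant first): 6C AD 6E 36.
In big-endian order the high byte comes first in memory.
So the memory order matches the most-significant-first order: 6C AD 6E 36.

6C AD 6E 36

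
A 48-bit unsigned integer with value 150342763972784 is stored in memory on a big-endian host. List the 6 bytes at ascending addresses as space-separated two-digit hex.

150342763972784 in hexadecimal, padded to 48 bits, is 0x88BC670A88B0.
Split into bytes (most-significant first): 88 BC 67 0A 88 B0.
Big-endian: lowest address holds the most-significant byte.
So the memory order matches the most-significant-first order: 88 BC 67 0A 88 B0.

88 BC 67 0A 88 B0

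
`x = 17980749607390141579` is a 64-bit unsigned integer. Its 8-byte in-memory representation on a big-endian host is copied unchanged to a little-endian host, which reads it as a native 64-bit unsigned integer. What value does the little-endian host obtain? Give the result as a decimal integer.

10078136188078950649

17980749607390141579 in 64-bit hexadecimal is 0xF988748077BBDC8B.
Stored big-endian, the bytes at ascending addresses are F9 88 74 80 77 BB DC 8B.
Read back as little-endian, the first byte is least significant, giving 0x8BDCBB77807488F9.
0x8BDCBB77807488F9 = 10078136188078950649.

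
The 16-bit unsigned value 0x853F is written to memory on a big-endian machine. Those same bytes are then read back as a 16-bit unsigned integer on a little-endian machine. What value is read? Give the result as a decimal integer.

16261

Stored big-endian, the bytes at ascending addresses are 85 3F.
Read back as little-endian, the first byte is least significant, giving 0x3F85.
0x3F85 = 16261.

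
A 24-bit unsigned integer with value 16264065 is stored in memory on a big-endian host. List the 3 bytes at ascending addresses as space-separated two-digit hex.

F8 2B 81

16264065 in hexadecimal, padded to 24 bits, is 0xF82B81.
Split into bytes (most-significant first): F8 2B 81.
In big-endian order the high byte comes first in memory.
So the memory order matches the most-significant-first order: F8 2B 81.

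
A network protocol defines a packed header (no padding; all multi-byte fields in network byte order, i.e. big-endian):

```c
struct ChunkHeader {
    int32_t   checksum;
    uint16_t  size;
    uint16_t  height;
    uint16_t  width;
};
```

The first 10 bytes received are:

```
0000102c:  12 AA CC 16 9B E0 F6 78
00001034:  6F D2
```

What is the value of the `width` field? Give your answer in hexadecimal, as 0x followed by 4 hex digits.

0x6FD2

`width` follows `checksum` (4 B), `size` (2 B), `height` (2 B), so it starts at offset 4 + 2 + 2 = 8 and occupies 2 bytes.
Bytes at offsets 8..9: 6F D2.
Big-endian: lowest address holds the most-significant byte.
The bytes are already most-significant first: 0x6FD2.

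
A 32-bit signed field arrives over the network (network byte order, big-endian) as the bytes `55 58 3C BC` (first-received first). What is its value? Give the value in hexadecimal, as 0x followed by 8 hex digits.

0x55583CBC

Big-endian stores the most-significant byte at the lowest address.
The bytes are already most-significant first: 0x55583CBC.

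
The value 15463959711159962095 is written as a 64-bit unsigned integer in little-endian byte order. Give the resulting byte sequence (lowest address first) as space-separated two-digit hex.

EF 49 A4 FC 6C 05 9B D6

15463959711159962095 in hexadecimal, padded to 64 bits, is 0xD69B056CFCA449EF.
Split into bytes (most-significant first): D6 9B 05 6C FC A4 49 EF.
Little-endian: lowest address holds the least-significant byte.
So at ascending addresses the bytes are EF 49 A4 FC 6C 05 9B D6.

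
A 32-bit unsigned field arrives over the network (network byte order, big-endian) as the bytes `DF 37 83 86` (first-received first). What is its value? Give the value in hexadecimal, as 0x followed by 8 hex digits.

In big-endian order the high byte comes first in memory.
The bytes are already most-significant first: 0xDF378386.

0xDF378386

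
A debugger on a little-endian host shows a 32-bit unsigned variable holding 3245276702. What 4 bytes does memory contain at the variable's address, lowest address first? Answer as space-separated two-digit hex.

1E FE 6E C1

3245276702 in hexadecimal, padded to 32 bits, is 0xC16EFE1E.
Split into bytes (most-significant first): C1 6E FE 1E.
In little-endian order the low byte comes first in memory.
So at ascending addresses the bytes are 1E FE 6E C1.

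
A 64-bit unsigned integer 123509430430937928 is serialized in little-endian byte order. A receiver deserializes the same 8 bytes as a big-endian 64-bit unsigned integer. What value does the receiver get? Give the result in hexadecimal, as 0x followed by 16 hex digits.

123509430430937928 in 64-bit hexadecimal is 0x01B6CB2C2F3F3348.
Stored little-endian, the bytes at ascending addresses are 48 33 3F 2F 2C CB B6 01.
Read back as big-endian, the last byte is least significant, giving 0x48333F2F2CCBB601.

0x48333F2F2CCBB601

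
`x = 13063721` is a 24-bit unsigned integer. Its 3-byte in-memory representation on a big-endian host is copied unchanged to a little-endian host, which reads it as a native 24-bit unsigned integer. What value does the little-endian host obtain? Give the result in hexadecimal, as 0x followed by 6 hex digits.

13063721 in 24-bit hexadecimal is 0xC75629.
Stored big-endian, the bytes at ascending addresses are C7 56 29.
Read back as little-endian, the first byte is least significant, giving 0x2956C7.

0x2956C7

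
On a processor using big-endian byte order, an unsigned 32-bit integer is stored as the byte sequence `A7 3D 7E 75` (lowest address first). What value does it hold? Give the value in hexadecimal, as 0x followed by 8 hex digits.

In big-endian order the high byte comes first in memory.
The bytes are already most-significant first: 0xA73D7E75.

0xA73D7E75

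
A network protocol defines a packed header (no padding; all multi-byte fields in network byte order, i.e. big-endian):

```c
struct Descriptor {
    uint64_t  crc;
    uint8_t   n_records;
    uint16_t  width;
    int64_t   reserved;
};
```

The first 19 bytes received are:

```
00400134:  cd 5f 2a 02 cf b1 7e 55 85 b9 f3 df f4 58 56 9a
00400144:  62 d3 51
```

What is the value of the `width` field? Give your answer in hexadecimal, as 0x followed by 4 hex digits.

0xB9F3

`width` follows `crc` (8 B), `n_records` (1 B), so it starts at offset 8 + 1 = 9 and occupies 2 bytes.
Bytes at offsets 9..10: B9 F3.
In big-endian order the high byte comes first in memory.
The bytes are already most-significant first: 0xB9F3.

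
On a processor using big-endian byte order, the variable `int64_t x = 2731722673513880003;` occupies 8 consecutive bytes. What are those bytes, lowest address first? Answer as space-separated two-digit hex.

2731722673513880003 in hexadecimal, padded to 64 bits, is 0x25E9074C5BACD9C3.
Split into bytes (most-significant first): 25 E9 07 4C 5B AC D9 C3.
Big-endian stores the most-significant byte at the lowest address.
So the memory order matches the most-significant-first order: 25 E9 07 4C 5B AC D9 C3.

25 E9 07 4C 5B AC D9 C3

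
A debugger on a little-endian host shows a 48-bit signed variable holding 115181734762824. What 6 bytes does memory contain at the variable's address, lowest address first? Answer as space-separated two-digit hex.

48 99 62 D6 C1 68

115181734762824 in hexadecimal, padded to 48 bits, is 0x68C1D6629948.
Split into bytes (most-significant first): 68 C1 D6 62 99 48.
Little-endian: lowest address holds the least-significant byte.
So at ascending addresses the bytes are 48 99 62 D6 C1 68.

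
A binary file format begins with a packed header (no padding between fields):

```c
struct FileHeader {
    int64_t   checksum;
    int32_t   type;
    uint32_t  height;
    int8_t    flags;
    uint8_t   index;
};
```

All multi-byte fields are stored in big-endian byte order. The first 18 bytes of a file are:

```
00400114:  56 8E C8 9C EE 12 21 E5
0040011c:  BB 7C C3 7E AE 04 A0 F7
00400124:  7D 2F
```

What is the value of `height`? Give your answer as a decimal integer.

`height` follows `checksum` (8 B), `type` (4 B), so it starts at offset 8 + 4 = 12 and occupies 4 bytes.
Bytes at offsets 12..15: AE 04 A0 F7.
Big-endian: lowest address holds the most-significant byte.
The bytes are already most-significant first: 0xAE04A0F7.
0xAE04A0F7 = 2919538935.

2919538935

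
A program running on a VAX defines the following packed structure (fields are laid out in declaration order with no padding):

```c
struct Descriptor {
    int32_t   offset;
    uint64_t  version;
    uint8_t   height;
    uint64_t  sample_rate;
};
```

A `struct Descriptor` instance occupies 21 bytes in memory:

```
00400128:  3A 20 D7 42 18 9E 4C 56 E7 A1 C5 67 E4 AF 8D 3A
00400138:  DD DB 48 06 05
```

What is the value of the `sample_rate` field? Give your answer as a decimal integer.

`sample_rate` follows `offset` (4 B), `version` (8 B), `height` (1 B), so it starts at offset 4 + 8 + 1 = 13 and occupies 8 bytes.
Bytes at offsets 13..20: AF 8D 3A DD DB 48 06 05.
Little-endian: lowest address holds the least-significant byte.
Reassemble most-significant byte first: 05 06 48 DB DD 3A 8D AF → 0x050648DBDD3A8DAF.
0x050648DBDD3A8DAF = 362056929196543407.

362056929196543407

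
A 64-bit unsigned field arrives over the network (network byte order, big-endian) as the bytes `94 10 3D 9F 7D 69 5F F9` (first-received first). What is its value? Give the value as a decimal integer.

In big-endian order the high byte comes first in memory.
The bytes are already most-significant first: 0x94103D9F7D695FF9.
0x94103D9F7D695FF9 = 10669095272453857273.

10669095272453857273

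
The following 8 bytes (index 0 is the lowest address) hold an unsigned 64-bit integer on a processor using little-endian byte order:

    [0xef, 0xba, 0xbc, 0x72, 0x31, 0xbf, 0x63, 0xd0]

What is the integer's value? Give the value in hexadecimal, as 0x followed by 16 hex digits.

0xD063BF3172BCBAEF

Little-endian stores the least-significant byte at the lowest address.
Reassemble most-significant byte first: D0 63 BF 31 72 BC BA EF → 0xD063BF3172BCBAEF.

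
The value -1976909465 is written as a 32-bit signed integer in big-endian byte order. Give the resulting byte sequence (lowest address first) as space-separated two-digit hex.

Two's complement of -1976909465 in 32 bits: 1976909465 = 0x75D53E99; invert → 0x8A2AC166; add 1 → 0x8A2AC167.
Split into bytes (most-significant first): 8A 2A C1 67.
Big-endian: lowest address holds the most-significant byte.
So the memory order matches the most-significant-first order: 8A 2A C1 67.

8A 2A C1 67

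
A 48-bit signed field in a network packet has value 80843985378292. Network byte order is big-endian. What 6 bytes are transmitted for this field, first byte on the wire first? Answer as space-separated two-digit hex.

80843985378292 in hexadecimal, padded to 48 bits, is 0x4986F507DBF4.
Split into bytes (most-significant first): 49 86 F5 07 DB F4.
Big-endian: lowest address holds the most-significant byte.
So the memory order matches the most-significant-first order: 49 86 F5 07 DB F4.

49 86 F5 07 DB F4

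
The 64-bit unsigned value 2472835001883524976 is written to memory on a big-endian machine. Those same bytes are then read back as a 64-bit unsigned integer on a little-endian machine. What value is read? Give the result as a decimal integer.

8106315653788881186

2472835001883524976 in 64-bit hexadecimal is 0x22514655236B7F70.
Stored big-endian, the bytes at ascending addresses are 22 51 46 55 23 6B 7F 70.
Read back as little-endian, the first byte is least significant, giving 0x707F6B2355465122.
0x707F6B2355465122 = 8106315653788881186.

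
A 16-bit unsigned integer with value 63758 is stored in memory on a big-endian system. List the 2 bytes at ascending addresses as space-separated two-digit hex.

F9 0E

63758 in hexadecimal, padded to 16 bits, is 0xF90E.
Split into bytes (most-significant first): F9 0E.
Big-endian: lowest address holds the most-significant byte.
So the memory order matches the most-significant-first order: F9 0E.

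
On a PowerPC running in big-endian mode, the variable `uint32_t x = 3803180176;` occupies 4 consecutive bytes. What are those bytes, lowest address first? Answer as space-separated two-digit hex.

E2 AF EC 90

3803180176 in hexadecimal, padded to 32 bits, is 0xE2AFEC90.
Split into bytes (most-significant first): E2 AF EC 90.
In big-endian order the high byte comes first in memory.
So the memory order matches the most-significant-first order: E2 AF EC 90.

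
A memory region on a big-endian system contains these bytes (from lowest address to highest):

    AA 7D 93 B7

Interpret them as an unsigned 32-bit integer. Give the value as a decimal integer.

Big-endian: lowest address holds the most-significant byte.
The bytes are already most-significant first: 0xAA7D93B7.
0xAA7D93B7 = 2860356535.

2860356535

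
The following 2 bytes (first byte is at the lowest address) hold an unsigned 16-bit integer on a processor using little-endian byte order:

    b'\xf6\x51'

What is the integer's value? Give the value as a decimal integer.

Little-endian stores the least-significant byte at the lowest address.
Reassemble most-significant byte first: 51 F6 → 0x51F6.
0x51F6 = 20982.

20982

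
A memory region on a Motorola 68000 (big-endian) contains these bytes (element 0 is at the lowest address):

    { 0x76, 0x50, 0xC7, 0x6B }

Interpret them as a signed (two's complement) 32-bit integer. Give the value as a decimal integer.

1985005419

In big-endian order the high byte comes first in memory.
The bytes are already most-significant first: 0x7650C76B.
0x7650C76B = 1985005419.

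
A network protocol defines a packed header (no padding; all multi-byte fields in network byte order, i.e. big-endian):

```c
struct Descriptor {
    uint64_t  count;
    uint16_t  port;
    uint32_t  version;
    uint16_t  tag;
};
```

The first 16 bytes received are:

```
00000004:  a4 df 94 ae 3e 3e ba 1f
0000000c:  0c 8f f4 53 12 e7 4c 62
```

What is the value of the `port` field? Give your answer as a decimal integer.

`port` follows `count` (8 bytes), so it starts at byte offset 8 and occupies 2 bytes.
Bytes at offsets 8..9: 0C 8F.
In big-endian order the high byte comes first in memory.
The bytes are already most-significant first: 0x0C8F.
0x0C8F = 3215.

3215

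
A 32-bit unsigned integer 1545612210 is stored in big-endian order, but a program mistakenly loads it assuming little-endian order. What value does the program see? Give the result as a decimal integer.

1545612210 in 32-bit hexadecimal is 0x5C202BB2.
Stored big-endian, the bytes at ascending addresses are 5C 20 2B B2.
Read back as little-endian, the first byte is least significant, giving 0xB22B205C.
0xB22B205C = 2989170780.

2989170780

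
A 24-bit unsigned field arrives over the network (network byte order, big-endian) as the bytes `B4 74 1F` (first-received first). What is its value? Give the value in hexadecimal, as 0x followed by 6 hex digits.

Big-endian stores the most-significant byte at the lowest address.
The bytes are already most-significant first: 0xB4741F.

0xB4741F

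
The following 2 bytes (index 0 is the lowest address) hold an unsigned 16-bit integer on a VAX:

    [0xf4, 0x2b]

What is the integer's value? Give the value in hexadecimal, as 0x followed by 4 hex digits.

In little-endian order the low byte comes first in memory.
Reassemble most-significant byte first: 2B F4 → 0x2BF4.

0x2BF4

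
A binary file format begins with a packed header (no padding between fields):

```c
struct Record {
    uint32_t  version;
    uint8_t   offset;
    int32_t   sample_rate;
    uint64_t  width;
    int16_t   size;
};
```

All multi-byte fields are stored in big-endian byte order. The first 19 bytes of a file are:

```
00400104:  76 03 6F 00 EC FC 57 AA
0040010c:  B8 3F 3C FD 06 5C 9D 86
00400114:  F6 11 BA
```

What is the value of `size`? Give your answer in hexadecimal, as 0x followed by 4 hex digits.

`size` follows `version` (4 B), `offset` (1 B), `sample_rate` (4 B), `width` (8 B), so it starts at offset 4 + 1 + 4 + 8 = 17 and occupies 2 bytes.
Bytes at offsets 17..18: 11 BA.
Big-endian stores the most-significant byte at the lowest address.
The bytes are already most-significant first: 0x11BA.

0x11BA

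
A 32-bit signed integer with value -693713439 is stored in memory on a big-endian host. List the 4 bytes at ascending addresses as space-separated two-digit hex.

D6 A6 C5 E1

Two's complement of -693713439 in 32 bits: 693713439 = 0x29593A1F; invert → 0xD6A6C5E0; add 1 → 0xD6A6C5E1.
Split into bytes (most-significant first): D6 A6 C5 E1.
Big-endian: lowest address holds the most-significant byte.
So the memory order matches the most-significant-first order: D6 A6 C5 E1.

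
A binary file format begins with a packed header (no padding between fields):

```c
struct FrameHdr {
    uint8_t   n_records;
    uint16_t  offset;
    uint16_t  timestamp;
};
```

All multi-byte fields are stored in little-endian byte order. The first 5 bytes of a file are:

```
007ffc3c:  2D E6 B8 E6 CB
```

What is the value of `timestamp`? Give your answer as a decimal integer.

`timestamp` follows `n_records` (1 B), `offset` (2 B), so it starts at offset 1 + 2 = 3 and occupies 2 bytes.
Bytes at offsets 3..4: E6 CB.
Little-endian: lowest address holds the least-significant byte.
Reassemble most-significant byte first: CB E6 → 0xCBE6.
0xCBE6 = 52198.

52198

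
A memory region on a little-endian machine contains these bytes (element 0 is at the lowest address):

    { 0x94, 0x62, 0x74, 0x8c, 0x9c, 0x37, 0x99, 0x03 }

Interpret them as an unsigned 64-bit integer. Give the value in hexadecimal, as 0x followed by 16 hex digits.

0x0399379C8C746294

Little-endian: lowest address holds the least-significant byte.
Reassemble most-significant byte first: 03 99 37 9C 8C 74 62 94 → 0x0399379C8C746294.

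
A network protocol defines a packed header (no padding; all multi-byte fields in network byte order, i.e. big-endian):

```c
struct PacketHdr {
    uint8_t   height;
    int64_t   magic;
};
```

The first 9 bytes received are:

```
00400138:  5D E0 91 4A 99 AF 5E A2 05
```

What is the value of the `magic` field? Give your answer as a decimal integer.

`magic` follows `height` (1 byte), so it starts at byte offset 1 and occupies 8 bytes.
Bytes at offsets 1..8: E0 91 4A 99 AF 5E A2 05.
Big-endian: lowest address holds the most-significant byte.
The bytes are already most-significant first: 0xE0914A99AF5EA205.
Top bit is set, so as a signed 64-bit value this is 0xE0914A99AF5EA205 − 2^64 = -2264947113657982459.

-2264947113657982459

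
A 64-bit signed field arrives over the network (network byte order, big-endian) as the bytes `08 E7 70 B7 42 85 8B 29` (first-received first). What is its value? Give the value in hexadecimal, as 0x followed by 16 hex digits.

Big-endian stores the most-significant byte at the lowest address.
The bytes are already most-significant first: 0x08E770B742858B29.

0x08E770B742858B29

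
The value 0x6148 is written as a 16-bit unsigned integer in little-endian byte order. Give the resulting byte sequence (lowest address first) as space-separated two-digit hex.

Split into bytes (most-significant first): 61 48.
Little-endian: lowest address holds the least-significant byte.
So at ascending addresses the bytes are 48 61.

48 61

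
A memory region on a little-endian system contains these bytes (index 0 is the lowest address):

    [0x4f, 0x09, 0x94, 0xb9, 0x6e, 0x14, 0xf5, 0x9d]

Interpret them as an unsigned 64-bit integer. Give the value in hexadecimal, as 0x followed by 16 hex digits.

Little-endian stores the least-significant byte at the lowest address.
Reassemble most-significant byte first: 9D F5 14 6E B9 94 09 4F → 0x9DF5146EB994094F.

0x9DF5146EB994094F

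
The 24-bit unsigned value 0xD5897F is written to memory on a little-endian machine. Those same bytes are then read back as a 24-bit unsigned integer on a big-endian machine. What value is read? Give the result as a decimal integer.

Stored little-endian, the bytes at ascending addresses are 7F 89 D5.
Read back as big-endian, the last byte is least significant, giving 0x7F89D5.
0x7F89D5 = 8358357.

8358357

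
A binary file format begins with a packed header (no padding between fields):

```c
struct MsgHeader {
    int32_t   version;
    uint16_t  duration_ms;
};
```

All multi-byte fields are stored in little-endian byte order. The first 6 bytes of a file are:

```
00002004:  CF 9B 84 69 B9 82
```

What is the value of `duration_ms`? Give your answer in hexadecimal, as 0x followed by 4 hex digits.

0x82B9

`duration_ms` follows `version` (4 bytes), so it starts at byte offset 4 and occupies 2 bytes.
Bytes at offsets 4..5: B9 82.
In little-endian order the low byte comes first in memory.
Reassemble most-significant byte first: 82 B9 → 0x82B9.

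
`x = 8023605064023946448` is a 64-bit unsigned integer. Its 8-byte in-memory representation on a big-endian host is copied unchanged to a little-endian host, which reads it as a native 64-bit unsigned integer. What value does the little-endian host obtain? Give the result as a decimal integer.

15002665166738446703

8023605064023946448 in 64-bit hexadecimal is 0x6F59924B7B2C34D0.
Stored big-endian, the bytes at ascending addresses are 6F 59 92 4B 7B 2C 34 D0.
Read back as little-endian, the first byte is least significant, giving 0xD0342C7B4B92596F.
0xD0342C7B4B92596F = 15002665166738446703.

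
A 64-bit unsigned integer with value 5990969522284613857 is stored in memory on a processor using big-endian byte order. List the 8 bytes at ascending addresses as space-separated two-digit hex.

53 24 33 09 FB F7 50 E1

5990969522284613857 in hexadecimal, padded to 64 bits, is 0x53243309FBF750E1.
Split into bytes (most-significant first): 53 24 33 09 FB F7 50 E1.
Big-endian stores the most-significant byte at the lowest address.
So the memory order matches the most-significant-first order: 53 24 33 09 FB F7 50 E1.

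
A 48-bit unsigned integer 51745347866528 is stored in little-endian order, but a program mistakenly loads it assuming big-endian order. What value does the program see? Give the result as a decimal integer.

175986635640623

51745347866528 in 48-bit hexadecimal is 0x2F0FE7140FA0.
Stored little-endian, the bytes at ascending addresses are A0 0F 14 E7 0F 2F.
Read back as big-endian, the last byte is least significant, giving 0xA00F14E70F2F.
0xA00F14E70F2F = 175986635640623.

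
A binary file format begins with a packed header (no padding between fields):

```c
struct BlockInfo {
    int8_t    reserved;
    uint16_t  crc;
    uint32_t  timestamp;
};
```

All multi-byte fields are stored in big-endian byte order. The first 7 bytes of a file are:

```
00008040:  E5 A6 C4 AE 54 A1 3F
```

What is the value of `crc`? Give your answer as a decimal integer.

42692

`crc` follows `reserved` (1 byte), so it starts at byte offset 1 and occupies 2 bytes.
Bytes at offsets 1..2: A6 C4.
Big-endian: lowest address holds the most-significant byte.
The bytes are already most-significant first: 0xA6C4.
0xA6C4 = 42692.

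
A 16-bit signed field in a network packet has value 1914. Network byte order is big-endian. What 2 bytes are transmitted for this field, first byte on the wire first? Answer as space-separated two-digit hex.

07 7A

1914 in hexadecimal, padded to 16 bits, is 0x077A.
Split into bytes (most-significant first): 07 7A.
In big-endian order the high byte comes first in memory.
So the memory order matches the most-significant-first order: 07 7A.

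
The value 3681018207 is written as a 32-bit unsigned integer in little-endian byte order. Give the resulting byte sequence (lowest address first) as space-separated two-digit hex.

3681018207 in hexadecimal, padded to 32 bits, is 0xDB67E15F.
Split into bytes (most-significant first): DB 67 E1 5F.
In little-endian order the low byte comes first in memory.
So at ascending addresses the bytes are 5F E1 67 DB.

5F E1 67 DB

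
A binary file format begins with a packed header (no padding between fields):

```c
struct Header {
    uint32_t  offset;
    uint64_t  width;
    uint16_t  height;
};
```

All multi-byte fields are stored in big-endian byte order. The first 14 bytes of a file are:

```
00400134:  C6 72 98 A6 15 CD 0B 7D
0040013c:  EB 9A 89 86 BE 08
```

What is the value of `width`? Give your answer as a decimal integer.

1570924480473762182

`width` follows `offset` (4 bytes), so it starts at byte offset 4 and occupies 8 bytes.
Bytes at offsets 4..11: 15 CD 0B 7D EB 9A 89 86.
In big-endian order the high byte comes first in memory.
The bytes are already most-significant first: 0x15CD0B7DEB9A8986.
0x15CD0B7DEB9A8986 = 1570924480473762182.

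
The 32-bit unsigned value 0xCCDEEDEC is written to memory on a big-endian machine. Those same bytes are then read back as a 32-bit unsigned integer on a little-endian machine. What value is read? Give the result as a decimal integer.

3975012044

Stored big-endian, the bytes at ascending addresses are CC DE ED EC.
Read back as little-endian, the first byte is least significant, giving 0xECEDDECC.
0xECEDDECC = 3975012044.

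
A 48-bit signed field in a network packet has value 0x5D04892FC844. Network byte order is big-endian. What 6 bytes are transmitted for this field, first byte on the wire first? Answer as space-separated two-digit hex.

Split into bytes (most-significant first): 5D 04 89 2F C8 44.
Big-endian stores the most-significant byte at the lowest address.
So the memory order matches the most-significant-first order: 5D 04 89 2F C8 44.

5D 04 89 2F C8 44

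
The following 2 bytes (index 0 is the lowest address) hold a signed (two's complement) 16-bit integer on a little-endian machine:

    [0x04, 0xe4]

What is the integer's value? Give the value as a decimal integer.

In little-endian order the low byte comes first in memory.
Reassemble most-significant byte first: E4 04 → 0xE404.
Top bit is set, so as a signed 16-bit value this is 0xE404 − 2^16 = -7164.

-7164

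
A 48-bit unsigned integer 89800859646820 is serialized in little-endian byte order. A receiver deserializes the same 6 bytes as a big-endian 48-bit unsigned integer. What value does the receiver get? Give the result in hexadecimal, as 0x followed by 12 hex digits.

0x64FB5664AC51

89800859646820 in 48-bit hexadecimal is 0x51AC6456FB64.
Stored little-endian, the bytes at ascending addresses are 64 FB 56 64 AC 51.
Read back as big-endian, the last byte is least significant, giving 0x64FB5664AC51.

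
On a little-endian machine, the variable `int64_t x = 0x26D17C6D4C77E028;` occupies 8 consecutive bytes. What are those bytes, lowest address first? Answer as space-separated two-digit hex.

Split into bytes (most-significant first): 26 D1 7C 6D 4C 77 E0 28.
Little-endian stores the least-significant byte at the lowest address.
So at ascending addresses the bytes are 28 E0 77 4C 6D 7C D1 26.

28 E0 77 4C 6D 7C D1 26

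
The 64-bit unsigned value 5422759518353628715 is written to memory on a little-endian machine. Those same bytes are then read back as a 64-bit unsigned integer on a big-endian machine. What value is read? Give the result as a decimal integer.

3107156127301976395

5422759518353628715 in 64-bit hexadecimal is 0x4B41830D09D61E2B.
Stored little-endian, the bytes at ascending addresses are 2B 1E D6 09 0D 83 41 4B.
Read back as big-endian, the last byte is least significant, giving 0x2B1ED6090D83414B.
0x2B1ED6090D83414B = 3107156127301976395.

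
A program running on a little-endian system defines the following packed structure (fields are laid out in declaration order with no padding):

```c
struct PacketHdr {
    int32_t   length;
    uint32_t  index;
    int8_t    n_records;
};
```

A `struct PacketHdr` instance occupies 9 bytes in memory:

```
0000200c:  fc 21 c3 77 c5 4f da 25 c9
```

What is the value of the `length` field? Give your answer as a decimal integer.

2009276924

`length` is the first field, at byte offset 0, occupying 4 bytes.
Bytes at offsets 0..3: FC 21 C3 77.
Little-endian stores the least-significant byte at the lowest address.
Reassemble most-significant byte first: 77 C3 21 FC → 0x77C321FC.
0x77C321FC = 2009276924.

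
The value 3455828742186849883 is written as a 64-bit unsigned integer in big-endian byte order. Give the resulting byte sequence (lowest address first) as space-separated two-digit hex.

2F F5 91 EE 66 A1 D6 5B

3455828742186849883 in hexadecimal, padded to 64 bits, is 0x2FF591EE66A1D65B.
Split into bytes (most-significant first): 2F F5 91 EE 66 A1 D6 5B.
In big-endian order the high byte comes first in memory.
So the memory order matches the most-significant-first order: 2F F5 91 EE 66 A1 D6 5B.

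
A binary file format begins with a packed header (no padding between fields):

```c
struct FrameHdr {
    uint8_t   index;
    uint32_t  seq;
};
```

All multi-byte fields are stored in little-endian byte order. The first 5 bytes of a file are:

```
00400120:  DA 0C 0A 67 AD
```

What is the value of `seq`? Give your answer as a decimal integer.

2909211148

`seq` follows `index` (1 byte), so it starts at byte offset 1 and occupies 4 bytes.
Bytes at offsets 1..4: 0C 0A 67 AD.
Little-endian stores the least-significant byte at the lowest address.
Reassemble most-significant byte first: AD 67 0A 0C → 0xAD670A0C.
0xAD670A0C = 2909211148.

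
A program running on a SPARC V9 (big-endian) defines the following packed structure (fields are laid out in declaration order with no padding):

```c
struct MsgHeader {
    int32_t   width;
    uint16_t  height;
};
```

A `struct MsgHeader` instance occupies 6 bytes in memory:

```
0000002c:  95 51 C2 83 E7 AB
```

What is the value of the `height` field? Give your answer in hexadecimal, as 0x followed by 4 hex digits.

0xE7AB

`height` follows `width` (4 bytes), so it starts at byte offset 4 and occupies 2 bytes.
Bytes at offsets 4..5: E7 AB.
In big-endian order the high byte comes first in memory.
The bytes are already most-significant first: 0xE7AB.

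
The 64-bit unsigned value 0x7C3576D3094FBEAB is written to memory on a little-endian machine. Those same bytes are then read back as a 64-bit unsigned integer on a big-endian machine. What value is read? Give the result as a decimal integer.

12375415729681741180

Stored little-endian, the bytes at ascending addresses are AB BE 4F 09 D3 76 35 7C.
Read back as big-endian, the last byte is least significant, giving 0xABBE4F09D376357C.
0xABBE4F09D376357C = 12375415729681741180.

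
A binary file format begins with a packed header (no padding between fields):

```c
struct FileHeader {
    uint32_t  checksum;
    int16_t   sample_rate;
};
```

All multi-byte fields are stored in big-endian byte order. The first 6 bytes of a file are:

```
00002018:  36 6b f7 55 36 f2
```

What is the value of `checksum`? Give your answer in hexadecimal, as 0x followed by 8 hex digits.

0x366BF755

`checksum` is the first field, at byte offset 0, occupying 4 bytes.
Bytes at offsets 0..3: 36 6B F7 55.
Big-endian: lowest address holds the most-significant byte.
The bytes are already most-significant first: 0x366BF755.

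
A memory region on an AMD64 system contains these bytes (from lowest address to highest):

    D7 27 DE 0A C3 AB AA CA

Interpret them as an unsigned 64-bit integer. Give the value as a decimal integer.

14603673595891558359

Little-endian: lowest address holds the least-significant byte.
Reassemble most-significant byte first: CA AA AB C3 0A DE 27 D7 → 0xCAAAABC30ADE27D7.
0xCAAAABC30ADE27D7 = 14603673595891558359.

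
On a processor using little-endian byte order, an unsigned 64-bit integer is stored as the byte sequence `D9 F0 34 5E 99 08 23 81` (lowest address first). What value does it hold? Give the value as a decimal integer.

Little-endian stores the least-significant byte at the lowest address.
Reassemble most-significant byte first: 81 23 08 99 5E 34 F0 D9 → 0x812308995E34F0D9.
0x812308995E34F0D9 = 9305290709881123033.

9305290709881123033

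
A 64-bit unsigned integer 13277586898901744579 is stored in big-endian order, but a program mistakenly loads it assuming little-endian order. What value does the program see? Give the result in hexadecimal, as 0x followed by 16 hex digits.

13277586898901744579 in 64-bit hexadecimal is 0xB84376EFD76B3BC3.
Stored big-endian, the bytes at ascending addresses are B8 43 76 EF D7 6B 3B C3.
Read back as little-endian, the first byte is least significant, giving 0xC33B6BD7EF7643B8.

0xC33B6BD7EF7643B8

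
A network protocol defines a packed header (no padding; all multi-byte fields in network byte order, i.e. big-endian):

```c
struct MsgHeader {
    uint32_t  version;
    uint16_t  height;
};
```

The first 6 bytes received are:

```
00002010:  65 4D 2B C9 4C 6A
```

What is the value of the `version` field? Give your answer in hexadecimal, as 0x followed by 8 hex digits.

`version` is the first field, at byte offset 0, occupying 4 bytes.
Bytes at offsets 0..3: 65 4D 2B C9.
Big-endian: lowest address holds the most-significant byte.
The bytes are already most-significant first: 0x654D2BC9.

0x654D2BC9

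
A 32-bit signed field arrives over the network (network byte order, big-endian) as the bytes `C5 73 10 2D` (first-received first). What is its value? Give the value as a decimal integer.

Big-endian: lowest address holds the most-significant byte.
The bytes are already most-significant first: 0xC573102D.
Top bit is set, so as a signed 32-bit value this is 0xC573102D − 2^32 = -982314963.

-982314963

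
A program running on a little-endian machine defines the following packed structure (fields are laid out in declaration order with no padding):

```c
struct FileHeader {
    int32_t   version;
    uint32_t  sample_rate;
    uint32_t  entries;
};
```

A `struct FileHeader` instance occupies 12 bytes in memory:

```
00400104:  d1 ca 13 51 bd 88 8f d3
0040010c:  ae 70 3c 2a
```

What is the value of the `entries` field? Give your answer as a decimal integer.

708604078

`entries` follows `version` (4 B), `sample_rate` (4 B), so it starts at offset 4 + 4 = 8 and occupies 4 bytes.
Bytes at offsets 8..11: AE 70 3C 2A.
Little-endian: lowest address holds the least-significant byte.
Reassemble most-significant byte first: 2A 3C 70 AE → 0x2A3C70AE.
0x2A3C70AE = 708604078.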